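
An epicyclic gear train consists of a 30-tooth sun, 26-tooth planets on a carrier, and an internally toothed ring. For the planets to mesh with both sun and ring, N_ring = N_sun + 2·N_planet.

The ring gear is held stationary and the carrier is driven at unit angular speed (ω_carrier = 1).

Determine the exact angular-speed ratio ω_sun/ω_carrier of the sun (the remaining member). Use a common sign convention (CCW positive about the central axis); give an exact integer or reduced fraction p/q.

56/15

N_ring = 30 + 2·26 = 82
30(ω_s−ω_c) = −82(ω_r−ω_c),  ω_r=0, ω_c=1
ω_s = 1 − (82/30)(0−1) = 56/15
ω_s/ω_c = 56/15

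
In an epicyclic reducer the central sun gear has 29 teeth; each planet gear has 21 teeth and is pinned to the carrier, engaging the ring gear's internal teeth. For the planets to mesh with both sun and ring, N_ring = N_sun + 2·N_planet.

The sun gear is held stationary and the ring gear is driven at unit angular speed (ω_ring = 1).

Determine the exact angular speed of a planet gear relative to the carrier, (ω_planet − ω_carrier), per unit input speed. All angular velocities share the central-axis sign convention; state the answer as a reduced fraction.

N_ring = 29 + 2·21 = 71
29(ω_s−ω_c) = −71(ω_r−ω_c),  ω_s=0, ω_r=1
29(0−ω_c) = −71(1−ω_c)  ⇒  100ω_c = 71  ⇒  ω_c = 71/100
sun–planet: 29·(0−71/100) = −21·(ω_p−ω_c)  ⇒  ω_p−ω_c = −(29/21)·(-71/100) = 2059/2100

2059/2100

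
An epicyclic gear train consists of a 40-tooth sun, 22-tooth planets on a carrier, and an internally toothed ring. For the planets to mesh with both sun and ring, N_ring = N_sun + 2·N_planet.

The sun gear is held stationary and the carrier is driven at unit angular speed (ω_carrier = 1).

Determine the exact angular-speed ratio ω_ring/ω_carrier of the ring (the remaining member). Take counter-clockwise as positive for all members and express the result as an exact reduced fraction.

N_ring = 40 + 2·22 = 84
40(ω_s−ω_c) = −84(ω_r−ω_c),  ω_s=0, ω_c=1
ω_r = 1 − (40/84)(0−1) = 31/21
ω_r/ω_c = 31/21

31/21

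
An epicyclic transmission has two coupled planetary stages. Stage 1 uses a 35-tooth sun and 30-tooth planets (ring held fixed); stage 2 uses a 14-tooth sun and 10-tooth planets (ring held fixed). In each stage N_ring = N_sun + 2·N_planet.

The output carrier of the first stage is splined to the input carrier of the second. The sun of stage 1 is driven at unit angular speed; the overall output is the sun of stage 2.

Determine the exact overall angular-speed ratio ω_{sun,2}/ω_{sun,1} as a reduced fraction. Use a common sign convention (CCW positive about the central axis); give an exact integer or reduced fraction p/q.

Stage 1: N_ring = 35 + 2·30 = 95
Stage 1: 35(ω_s−ω_c) = −95(ω_r−ω_c),  ω_r=0, ω_s=1
Stage 1: 35(1−ω_c) = −95(0−ω_c)  ⇒  130ω_c = 35  ⇒  ω_c = 7/26
  ⇒ ω_c¹/ω_s¹ = 7/26
Stage 2: N_ring = 14 + 2·10 = 34
Stage 2: 14(ω_s−ω_c) = −34(ω_r−ω_c),  ω_r=0, ω_c=1
Stage 2: ω_s = 1 − (34/14)(0−1) = 24/7
  ⇒ ω_s²/ω_c² = 24/7
Coupling ω_c² = ω_c¹ ⇒ overall = 7/26 × 24/7 = 12/13

12/13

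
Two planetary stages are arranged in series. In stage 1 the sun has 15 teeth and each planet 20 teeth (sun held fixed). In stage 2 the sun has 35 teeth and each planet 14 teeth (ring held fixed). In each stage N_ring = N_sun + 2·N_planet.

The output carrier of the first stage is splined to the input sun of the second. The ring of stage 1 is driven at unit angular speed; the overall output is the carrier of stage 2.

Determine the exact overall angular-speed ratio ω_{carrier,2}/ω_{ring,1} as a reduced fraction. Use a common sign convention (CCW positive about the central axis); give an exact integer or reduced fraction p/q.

55/196

Stage 1: N_ring = 15 + 2·20 = 55
Stage 1: 15(ω_s−ω_c) = −55(ω_r−ω_c),  ω_s=0, ω_r=1
Stage 1: 15(0−ω_c) = −55(1−ω_c)  ⇒  70ω_c = 55  ⇒  ω_c = 11/14
  ⇒ ω_c¹/ω_r¹ = 11/14
Stage 2: N_ring = 35 + 2·14 = 63
Stage 2: 35(ω_s−ω_c) = −63(ω_r−ω_c),  ω_r=0, ω_s=1
Stage 2: 35(1−ω_c) = −63(0−ω_c)  ⇒  98ω_c = 35  ⇒  ω_c = 5/14
  ⇒ ω_c²/ω_s² = 5/14
Coupling ω_s² = ω_c¹ ⇒ overall = 11/14 × 5/14 = 55/196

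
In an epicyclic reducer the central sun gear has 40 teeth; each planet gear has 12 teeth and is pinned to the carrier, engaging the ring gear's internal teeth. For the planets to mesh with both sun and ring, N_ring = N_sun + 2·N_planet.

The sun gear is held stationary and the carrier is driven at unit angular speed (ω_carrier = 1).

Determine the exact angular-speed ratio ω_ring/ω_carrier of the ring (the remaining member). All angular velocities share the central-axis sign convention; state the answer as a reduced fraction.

N_ring = 40 + 2·12 = 64
40(ω_s−ω_c) = −64(ω_r−ω_c),  ω_s=0, ω_c=1
ω_r = 1 − (40/64)(0−1) = 13/8
ω_r/ω_c = 13/8

13/8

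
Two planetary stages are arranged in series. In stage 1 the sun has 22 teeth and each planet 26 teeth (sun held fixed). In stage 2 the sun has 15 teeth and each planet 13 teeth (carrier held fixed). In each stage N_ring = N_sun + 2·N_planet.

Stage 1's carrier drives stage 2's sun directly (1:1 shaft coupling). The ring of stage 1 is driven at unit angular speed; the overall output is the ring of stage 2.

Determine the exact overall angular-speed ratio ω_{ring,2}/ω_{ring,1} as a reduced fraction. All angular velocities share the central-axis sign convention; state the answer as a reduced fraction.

Stage 1: N_ring = 22 + 2·26 = 74
Stage 1: 22(ω_s−ω_c) = −74(ω_r−ω_c),  ω_s=0, ω_r=1
Stage 1: 22(0−ω_c) = −74(1−ω_c)  ⇒  96ω_c = 74  ⇒  ω_c = 37/48
  ⇒ ω_c¹/ω_r¹ = 37/48
Stage 2: N_ring = 15 + 2·13 = 41
Stage 2: 15(ω_s−ω_c) = −41(ω_r−ω_c),  ω_c=0, ω_s=1
Stage 2: ω_r = 0 − (15/41)(1−0) = -15/41
  ⇒ ω_r²/ω_s² = -15/41
Coupling ω_s² = ω_c¹ ⇒ overall = 37/48 × -15/41 = -185/656

-185/656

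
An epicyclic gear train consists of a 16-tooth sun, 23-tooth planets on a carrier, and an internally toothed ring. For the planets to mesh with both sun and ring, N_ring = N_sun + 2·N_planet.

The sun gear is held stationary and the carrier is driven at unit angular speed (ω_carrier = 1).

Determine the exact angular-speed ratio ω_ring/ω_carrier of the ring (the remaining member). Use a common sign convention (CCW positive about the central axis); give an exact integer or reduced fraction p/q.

39/31

N_ring = 16 + 2·23 = 62
16(ω_s−ω_c) = −62(ω_r−ω_c),  ω_s=0, ω_c=1
ω_r = 1 − (16/62)(0−1) = 39/31
ω_r/ω_c = 39/31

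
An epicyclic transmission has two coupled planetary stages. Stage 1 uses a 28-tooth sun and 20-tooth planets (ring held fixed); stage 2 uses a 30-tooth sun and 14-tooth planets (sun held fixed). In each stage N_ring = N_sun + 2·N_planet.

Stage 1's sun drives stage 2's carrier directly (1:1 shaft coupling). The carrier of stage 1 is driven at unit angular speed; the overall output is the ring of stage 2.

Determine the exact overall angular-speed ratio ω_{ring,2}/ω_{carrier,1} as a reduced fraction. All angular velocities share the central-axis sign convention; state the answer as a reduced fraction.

1056/203

Stage 1: N_ring = 28 + 2·20 = 68
Stage 1: 28(ω_s−ω_c) = −68(ω_r−ω_c),  ω_r=0, ω_c=1
Stage 1: ω_s = 1 − (68/28)(0−1) = 24/7
  ⇒ ω_s¹/ω_c¹ = 24/7
Stage 2: N_ring = 30 + 2·14 = 58
Stage 2: 30(ω_s−ω_c) = −58(ω_r−ω_c),  ω_s=0, ω_c=1
Stage 2: ω_r = 1 − (30/58)(0−1) = 44/29
  ⇒ ω_r²/ω_c² = 44/29
Coupling ω_c² = ω_s¹ ⇒ overall = 24/7 × 44/29 = 1056/203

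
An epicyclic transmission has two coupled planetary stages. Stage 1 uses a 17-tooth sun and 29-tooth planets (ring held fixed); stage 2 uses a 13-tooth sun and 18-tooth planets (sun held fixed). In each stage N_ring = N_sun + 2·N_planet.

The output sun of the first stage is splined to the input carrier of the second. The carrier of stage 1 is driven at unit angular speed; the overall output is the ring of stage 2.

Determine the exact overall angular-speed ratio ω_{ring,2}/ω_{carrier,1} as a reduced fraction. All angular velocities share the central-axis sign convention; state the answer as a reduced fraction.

Stage 1: N_ring = 17 + 2·29 = 75
Stage 1: 17(ω_s−ω_c) = −75(ω_r−ω_c),  ω_r=0, ω_c=1
Stage 1: ω_s = 1 − (75/17)(0−1) = 92/17
  ⇒ ω_s¹/ω_c¹ = 92/17
Stage 2: N_ring = 13 + 2·18 = 49
Stage 2: 13(ω_s−ω_c) = −49(ω_r−ω_c),  ω_s=0, ω_c=1
Stage 2: ω_r = 1 − (13/49)(0−1) = 62/49
  ⇒ ω_r²/ω_c² = 62/49
Coupling ω_c² = ω_s¹ ⇒ overall = 92/17 × 62/49 = 5704/833

5704/833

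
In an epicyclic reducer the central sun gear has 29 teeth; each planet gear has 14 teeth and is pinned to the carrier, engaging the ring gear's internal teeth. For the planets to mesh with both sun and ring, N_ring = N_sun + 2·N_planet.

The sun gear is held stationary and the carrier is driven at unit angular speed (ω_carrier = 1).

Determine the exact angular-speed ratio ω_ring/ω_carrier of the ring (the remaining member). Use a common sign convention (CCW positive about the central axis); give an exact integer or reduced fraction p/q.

N_ring = 29 + 2·14 = 57
29(ω_s−ω_c) = −57(ω_r−ω_c),  ω_s=0, ω_c=1
ω_r = 1 − (29/57)(0−1) = 86/57
ω_r/ω_c = 86/57

86/57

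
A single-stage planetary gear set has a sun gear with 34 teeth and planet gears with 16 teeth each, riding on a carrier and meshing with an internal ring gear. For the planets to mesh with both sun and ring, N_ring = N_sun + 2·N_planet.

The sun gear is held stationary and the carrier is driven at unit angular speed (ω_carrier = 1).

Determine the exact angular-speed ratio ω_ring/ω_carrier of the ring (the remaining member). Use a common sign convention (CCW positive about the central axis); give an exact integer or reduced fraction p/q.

50/33

N_ring = 34 + 2·16 = 66
34(ω_s−ω_c) = −66(ω_r−ω_c),  ω_s=0, ω_c=1
ω_r = 1 − (34/66)(0−1) = 50/33
ω_r/ω_c = 50/33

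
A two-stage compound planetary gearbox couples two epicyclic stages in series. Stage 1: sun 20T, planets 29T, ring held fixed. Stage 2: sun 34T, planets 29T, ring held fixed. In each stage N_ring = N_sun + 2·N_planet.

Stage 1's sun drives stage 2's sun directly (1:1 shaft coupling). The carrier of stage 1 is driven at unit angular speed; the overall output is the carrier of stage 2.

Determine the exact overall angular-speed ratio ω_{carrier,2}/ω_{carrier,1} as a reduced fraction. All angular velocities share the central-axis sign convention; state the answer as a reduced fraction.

119/90

Stage 1: N_ring = 20 + 2·29 = 78
Stage 1: 20(ω_s−ω_c) = −78(ω_r−ω_c),  ω_r=0, ω_c=1
Stage 1: ω_s = 1 − (78/20)(0−1) = 49/10
  ⇒ ω_s¹/ω_c¹ = 49/10
Stage 2: N_ring = 34 + 2·29 = 92
Stage 2: 34(ω_s−ω_c) = −92(ω_r−ω_c),  ω_r=0, ω_s=1
Stage 2: 34(1−ω_c) = −92(0−ω_c)  ⇒  126ω_c = 34  ⇒  ω_c = 17/63
  ⇒ ω_c²/ω_s² = 17/63
Coupling ω_s² = ω_s¹ ⇒ overall = 49/10 × 17/63 = 119/90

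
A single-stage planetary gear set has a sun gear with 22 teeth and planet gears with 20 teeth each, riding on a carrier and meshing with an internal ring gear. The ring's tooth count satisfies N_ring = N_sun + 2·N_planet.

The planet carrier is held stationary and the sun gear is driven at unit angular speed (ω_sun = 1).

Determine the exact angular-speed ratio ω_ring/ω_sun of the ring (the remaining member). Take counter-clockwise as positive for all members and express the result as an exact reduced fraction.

-11/31

N_ring = 22 + 2·20 = 62
22(ω_s−ω_c) = −62(ω_r−ω_c),  ω_c=0, ω_s=1
ω_r = 0 − (22/62)(1−0) = -11/31
ω_r/ω_s = -11/31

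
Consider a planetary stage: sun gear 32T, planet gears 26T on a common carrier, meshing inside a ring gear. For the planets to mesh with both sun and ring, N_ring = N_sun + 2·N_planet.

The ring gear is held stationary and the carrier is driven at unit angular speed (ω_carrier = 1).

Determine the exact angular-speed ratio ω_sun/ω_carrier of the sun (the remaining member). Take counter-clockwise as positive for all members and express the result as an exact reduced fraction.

29/8

N_ring = 32 + 2·26 = 84
32(ω_s−ω_c) = −84(ω_r−ω_c),  ω_r=0, ω_c=1
ω_s = 1 − (84/32)(0−1) = 29/8
ω_s/ω_c = 29/8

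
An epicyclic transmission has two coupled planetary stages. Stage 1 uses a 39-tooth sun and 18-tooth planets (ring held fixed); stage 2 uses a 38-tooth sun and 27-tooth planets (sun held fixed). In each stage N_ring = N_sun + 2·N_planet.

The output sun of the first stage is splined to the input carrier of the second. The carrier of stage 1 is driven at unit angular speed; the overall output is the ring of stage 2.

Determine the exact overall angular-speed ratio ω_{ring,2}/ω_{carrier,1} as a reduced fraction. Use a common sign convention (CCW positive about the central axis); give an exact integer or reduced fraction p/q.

Stage 1: N_ring = 39 + 2·18 = 75
Stage 1: 39(ω_s−ω_c) = −75(ω_r−ω_c),  ω_r=0, ω_c=1
Stage 1: ω_s = 1 − (75/39)(0−1) = 38/13
  ⇒ ω_s¹/ω_c¹ = 38/13
Stage 2: N_ring = 38 + 2·27 = 92
Stage 2: 38(ω_s−ω_c) = −92(ω_r−ω_c),  ω_s=0, ω_c=1
Stage 2: ω_r = 1 − (38/92)(0−1) = 65/46
  ⇒ ω_r²/ω_c² = 65/46
Coupling ω_c² = ω_s¹ ⇒ overall = 38/13 × 65/46 = 95/23

95/23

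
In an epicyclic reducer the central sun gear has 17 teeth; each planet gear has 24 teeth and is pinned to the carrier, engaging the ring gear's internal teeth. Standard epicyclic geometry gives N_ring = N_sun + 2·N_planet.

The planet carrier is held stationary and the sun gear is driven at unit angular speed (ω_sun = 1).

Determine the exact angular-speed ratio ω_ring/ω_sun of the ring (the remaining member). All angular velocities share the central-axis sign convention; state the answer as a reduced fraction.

N_ring = 17 + 2·24 = 65
17(ω_s−ω_c) = −65(ω_r−ω_c),  ω_c=0, ω_s=1
ω_r = 0 − (17/65)(1−0) = -17/65
ω_r/ω_s = -17/65

-17/65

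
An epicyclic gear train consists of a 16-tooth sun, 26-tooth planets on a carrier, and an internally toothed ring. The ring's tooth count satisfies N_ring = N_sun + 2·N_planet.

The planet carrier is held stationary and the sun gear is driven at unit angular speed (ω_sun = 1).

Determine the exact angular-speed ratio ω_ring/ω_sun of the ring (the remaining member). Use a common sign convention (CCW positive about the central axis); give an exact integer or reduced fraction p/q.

-4/17

N_ring = 16 + 2·26 = 68
16(ω_s−ω_c) = −68(ω_r−ω_c),  ω_c=0, ω_s=1
ω_r = 0 − (16/68)(1−0) = -4/17
ω_r/ω_s = -4/17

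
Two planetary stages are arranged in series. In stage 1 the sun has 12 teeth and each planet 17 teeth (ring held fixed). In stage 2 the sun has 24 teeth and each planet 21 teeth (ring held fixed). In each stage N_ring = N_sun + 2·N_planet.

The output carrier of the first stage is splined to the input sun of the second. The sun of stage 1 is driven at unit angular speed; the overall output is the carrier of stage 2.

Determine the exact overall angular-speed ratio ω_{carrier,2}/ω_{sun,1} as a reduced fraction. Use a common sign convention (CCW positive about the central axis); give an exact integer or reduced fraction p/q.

8/145

Stage 1: N_ring = 12 + 2·17 = 46
Stage 1: 12(ω_s−ω_c) = −46(ω_r−ω_c),  ω_r=0, ω_s=1
Stage 1: 12(1−ω_c) = −46(0−ω_c)  ⇒  58ω_c = 12  ⇒  ω_c = 6/29
  ⇒ ω_c¹/ω_s¹ = 6/29
Stage 2: N_ring = 24 + 2·21 = 66
Stage 2: 24(ω_s−ω_c) = −66(ω_r−ω_c),  ω_r=0, ω_s=1
Stage 2: 24(1−ω_c) = −66(0−ω_c)  ⇒  90ω_c = 24  ⇒  ω_c = 4/15
  ⇒ ω_c²/ω_s² = 4/15
Coupling ω_s² = ω_c¹ ⇒ overall = 6/29 × 4/15 = 8/145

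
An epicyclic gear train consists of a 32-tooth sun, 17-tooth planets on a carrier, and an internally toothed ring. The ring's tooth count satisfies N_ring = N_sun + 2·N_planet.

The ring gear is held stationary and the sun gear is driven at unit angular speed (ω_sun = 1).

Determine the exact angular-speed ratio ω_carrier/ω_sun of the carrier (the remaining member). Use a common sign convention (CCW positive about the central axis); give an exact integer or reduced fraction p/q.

N_ring = 32 + 2·17 = 66
32(ω_s−ω_c) = −66(ω_r−ω_c),  ω_r=0, ω_s=1
32(1−ω_c) = −66(0−ω_c)  ⇒  98ω_c = 32  ⇒  ω_c = 16/49
ω_c/ω_s = 16/49

16/49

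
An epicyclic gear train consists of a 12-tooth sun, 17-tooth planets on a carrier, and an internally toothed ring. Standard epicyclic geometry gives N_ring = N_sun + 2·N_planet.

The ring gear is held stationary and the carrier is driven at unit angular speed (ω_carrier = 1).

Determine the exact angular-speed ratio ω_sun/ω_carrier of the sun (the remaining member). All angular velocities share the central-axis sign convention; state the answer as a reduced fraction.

29/6

N_ring = 12 + 2·17 = 46
12(ω_s−ω_c) = −46(ω_r−ω_c),  ω_r=0, ω_c=1
ω_s = 1 − (46/12)(0−1) = 29/6
ω_s/ω_c = 29/6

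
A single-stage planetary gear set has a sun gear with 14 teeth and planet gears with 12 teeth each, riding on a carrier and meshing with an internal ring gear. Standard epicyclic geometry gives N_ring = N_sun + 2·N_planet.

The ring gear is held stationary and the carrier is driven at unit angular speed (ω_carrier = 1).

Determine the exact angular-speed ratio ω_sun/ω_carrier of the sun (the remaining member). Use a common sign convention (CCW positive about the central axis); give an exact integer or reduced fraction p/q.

26/7

N_ring = 14 + 2·12 = 38
14(ω_s−ω_c) = −38(ω_r−ω_c),  ω_r=0, ω_c=1
ω_s = 1 − (38/14)(0−1) = 26/7
ω_s/ω_c = 26/7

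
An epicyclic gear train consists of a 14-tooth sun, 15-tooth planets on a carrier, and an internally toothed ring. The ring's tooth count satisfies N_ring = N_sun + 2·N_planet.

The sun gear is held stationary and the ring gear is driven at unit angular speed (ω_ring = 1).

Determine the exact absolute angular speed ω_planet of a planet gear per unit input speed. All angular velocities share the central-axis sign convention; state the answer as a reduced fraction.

N_ring = 14 + 2·15 = 44
14(ω_s−ω_c) = −44(ω_r−ω_c),  ω_s=0, ω_r=1
14(0−ω_c) = −44(1−ω_c)  ⇒  58ω_c = 44  ⇒  ω_c = 22/29
sun–planet: 14·(0−22/29) = −15·(ω_p−ω_c)  ⇒  ω_p−ω_c = −(14/15)·(-22/29) = 308/435
ω_p = 22/29 + 308/435 = 22/15

22/15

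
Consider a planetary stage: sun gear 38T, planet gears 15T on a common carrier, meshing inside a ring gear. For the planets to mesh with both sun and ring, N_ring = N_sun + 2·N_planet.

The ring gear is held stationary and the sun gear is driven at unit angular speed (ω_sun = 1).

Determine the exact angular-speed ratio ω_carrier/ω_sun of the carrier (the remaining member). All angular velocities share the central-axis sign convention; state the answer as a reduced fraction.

19/53

N_ring = 38 + 2·15 = 68
38(ω_s−ω_c) = −68(ω_r−ω_c),  ω_r=0, ω_s=1
38(1−ω_c) = −68(0−ω_c)  ⇒  106ω_c = 38  ⇒  ω_c = 19/53
ω_c/ω_s = 19/53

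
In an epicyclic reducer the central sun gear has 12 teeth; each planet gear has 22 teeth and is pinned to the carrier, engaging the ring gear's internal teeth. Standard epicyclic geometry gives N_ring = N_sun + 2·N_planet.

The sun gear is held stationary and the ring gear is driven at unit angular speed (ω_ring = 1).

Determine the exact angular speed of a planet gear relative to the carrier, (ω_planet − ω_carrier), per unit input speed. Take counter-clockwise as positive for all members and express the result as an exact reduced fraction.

84/187

N_ring = 12 + 2·22 = 56
12(ω_s−ω_c) = −56(ω_r−ω_c),  ω_s=0, ω_r=1
12(0−ω_c) = −56(1−ω_c)  ⇒  68ω_c = 56  ⇒  ω_c = 14/17
sun–planet: 12·(0−14/17) = −22·(ω_p−ω_c)  ⇒  ω_p−ω_c = −(12/22)·(-14/17) = 84/187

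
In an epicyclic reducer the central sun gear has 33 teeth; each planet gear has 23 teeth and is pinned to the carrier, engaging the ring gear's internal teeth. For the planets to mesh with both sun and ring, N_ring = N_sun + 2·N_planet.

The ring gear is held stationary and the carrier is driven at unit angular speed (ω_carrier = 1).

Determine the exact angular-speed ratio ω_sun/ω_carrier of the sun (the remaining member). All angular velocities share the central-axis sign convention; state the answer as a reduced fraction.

112/33

N_ring = 33 + 2·23 = 79
33(ω_s−ω_c) = −79(ω_r−ω_c),  ω_r=0, ω_c=1
ω_s = 1 − (79/33)(0−1) = 112/33
ω_s/ω_c = 112/33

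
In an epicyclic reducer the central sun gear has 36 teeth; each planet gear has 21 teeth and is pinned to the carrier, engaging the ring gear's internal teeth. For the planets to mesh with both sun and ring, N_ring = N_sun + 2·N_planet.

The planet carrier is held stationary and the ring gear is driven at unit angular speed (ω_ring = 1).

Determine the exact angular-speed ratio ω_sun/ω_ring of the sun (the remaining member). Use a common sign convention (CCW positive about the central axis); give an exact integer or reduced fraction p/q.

-13/6

N_ring = 36 + 2·21 = 78
36(ω_s−ω_c) = −78(ω_r−ω_c),  ω_c=0, ω_r=1
ω_s = 0 − (78/36)(1−0) = -13/6
ω_s/ω_r = -13/6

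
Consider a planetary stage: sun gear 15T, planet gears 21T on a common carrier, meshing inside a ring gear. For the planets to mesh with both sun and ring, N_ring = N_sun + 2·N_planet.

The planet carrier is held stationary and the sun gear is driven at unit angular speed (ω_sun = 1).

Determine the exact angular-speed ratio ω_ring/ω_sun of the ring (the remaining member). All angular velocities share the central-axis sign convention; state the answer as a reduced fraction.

N_ring = 15 + 2·21 = 57
15(ω_s−ω_c) = −57(ω_r−ω_c),  ω_c=0, ω_s=1
ω_r = 0 − (15/57)(1−0) = -5/19
ω_r/ω_s = -5/19

-5/19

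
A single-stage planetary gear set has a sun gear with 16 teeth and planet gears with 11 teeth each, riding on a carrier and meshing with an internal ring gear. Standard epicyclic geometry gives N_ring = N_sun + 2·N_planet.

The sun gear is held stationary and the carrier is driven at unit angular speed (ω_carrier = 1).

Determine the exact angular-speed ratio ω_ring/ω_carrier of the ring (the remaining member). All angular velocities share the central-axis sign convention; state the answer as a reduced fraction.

27/19

N_ring = 16 + 2·11 = 38
16(ω_s−ω_c) = −38(ω_r−ω_c),  ω_s=0, ω_c=1
ω_r = 1 − (16/38)(0−1) = 27/19
ω_r/ω_c = 27/19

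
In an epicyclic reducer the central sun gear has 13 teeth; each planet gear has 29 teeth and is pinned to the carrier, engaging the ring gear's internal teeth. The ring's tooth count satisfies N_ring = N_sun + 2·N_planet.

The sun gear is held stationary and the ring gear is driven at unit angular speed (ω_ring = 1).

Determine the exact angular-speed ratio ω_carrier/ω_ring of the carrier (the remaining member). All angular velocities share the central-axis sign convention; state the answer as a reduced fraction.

N_ring = 13 + 2·29 = 71
13(ω_s−ω_c) = −71(ω_r−ω_c),  ω_s=0, ω_r=1
13(0−ω_c) = −71(1−ω_c)  ⇒  84ω_c = 71  ⇒  ω_c = 71/84
ω_c/ω_r = 71/84

71/84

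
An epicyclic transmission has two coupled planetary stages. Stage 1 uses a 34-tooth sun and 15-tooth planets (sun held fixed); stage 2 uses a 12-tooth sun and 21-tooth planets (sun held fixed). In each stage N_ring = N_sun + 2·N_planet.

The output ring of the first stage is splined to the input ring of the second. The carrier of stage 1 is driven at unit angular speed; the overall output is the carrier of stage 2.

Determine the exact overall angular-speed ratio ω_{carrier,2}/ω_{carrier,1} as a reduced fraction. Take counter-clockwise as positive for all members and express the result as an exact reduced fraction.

Stage 1: N_ring = 34 + 2·15 = 64
Stage 1: 34(ω_s−ω_c) = −64(ω_r−ω_c),  ω_s=0, ω_c=1
Stage 1: ω_r = 1 − (34/64)(0−1) = 49/32
  ⇒ ω_r¹/ω_c¹ = 49/32
Stage 2: N_ring = 12 + 2·21 = 54
Stage 2: 12(ω_s−ω_c) = −54(ω_r−ω_c),  ω_s=0, ω_r=1
Stage 2: 12(0−ω_c) = −54(1−ω_c)  ⇒  66ω_c = 54  ⇒  ω_c = 9/11
  ⇒ ω_c²/ω_r² = 9/11
Coupling ω_r² = ω_r¹ ⇒ overall = 49/32 × 9/11 = 441/352

441/352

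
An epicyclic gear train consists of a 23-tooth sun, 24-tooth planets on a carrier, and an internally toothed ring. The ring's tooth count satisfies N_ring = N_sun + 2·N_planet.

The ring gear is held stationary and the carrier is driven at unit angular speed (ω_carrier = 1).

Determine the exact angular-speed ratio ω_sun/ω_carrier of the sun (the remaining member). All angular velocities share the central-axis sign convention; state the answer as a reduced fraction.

94/23

N_ring = 23 + 2·24 = 71
23(ω_s−ω_c) = −71(ω_r−ω_c),  ω_r=0, ω_c=1
ω_s = 1 − (71/23)(0−1) = 94/23
ω_s/ω_c = 94/23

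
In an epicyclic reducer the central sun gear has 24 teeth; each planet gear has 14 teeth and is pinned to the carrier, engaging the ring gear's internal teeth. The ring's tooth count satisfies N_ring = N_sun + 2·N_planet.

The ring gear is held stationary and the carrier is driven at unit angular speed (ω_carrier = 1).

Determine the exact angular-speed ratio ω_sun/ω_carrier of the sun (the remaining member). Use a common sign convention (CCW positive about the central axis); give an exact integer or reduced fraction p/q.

N_ring = 24 + 2·14 = 52
24(ω_s−ω_c) = −52(ω_r−ω_c),  ω_r=0, ω_c=1
ω_s = 1 − (52/24)(0−1) = 19/6
ω_s/ω_c = 19/6

19/6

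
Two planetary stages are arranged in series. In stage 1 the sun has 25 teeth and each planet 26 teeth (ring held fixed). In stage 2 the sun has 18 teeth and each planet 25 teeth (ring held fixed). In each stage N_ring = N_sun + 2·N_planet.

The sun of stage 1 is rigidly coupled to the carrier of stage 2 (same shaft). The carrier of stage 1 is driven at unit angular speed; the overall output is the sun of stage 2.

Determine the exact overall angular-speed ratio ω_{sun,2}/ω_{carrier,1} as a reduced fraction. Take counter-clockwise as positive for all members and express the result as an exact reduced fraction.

Stage 1: N_ring = 25 + 2·26 = 77
Stage 1: 25(ω_s−ω_c) = −77(ω_r−ω_c),  ω_r=0, ω_c=1
Stage 1: ω_s = 1 − (77/25)(0−1) = 102/25
  ⇒ ω_s¹/ω_c¹ = 102/25
Stage 2: N_ring = 18 + 2·25 = 68
Stage 2: 18(ω_s−ω_c) = −68(ω_r−ω_c),  ω_r=0, ω_c=1
Stage 2: ω_s = 1 − (68/18)(0−1) = 43/9
  ⇒ ω_s²/ω_c² = 43/9
Coupling ω_c² = ω_s¹ ⇒ overall = 102/25 × 43/9 = 1462/75

1462/75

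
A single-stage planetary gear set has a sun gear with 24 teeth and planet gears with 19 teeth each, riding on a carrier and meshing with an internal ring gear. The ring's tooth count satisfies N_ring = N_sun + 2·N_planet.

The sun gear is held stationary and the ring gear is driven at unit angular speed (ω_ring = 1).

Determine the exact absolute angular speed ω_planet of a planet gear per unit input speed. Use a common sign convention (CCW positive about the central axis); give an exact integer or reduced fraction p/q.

31/19

N_ring = 24 + 2·19 = 62
24(ω_s−ω_c) = −62(ω_r−ω_c),  ω_s=0, ω_r=1
24(0−ω_c) = −62(1−ω_c)  ⇒  86ω_c = 62  ⇒  ω_c = 31/43
sun–planet: 24·(0−31/43) = −19·(ω_p−ω_c)  ⇒  ω_p−ω_c = −(24/19)·(-31/43) = 744/817
ω_p = 31/43 + 744/817 = 31/19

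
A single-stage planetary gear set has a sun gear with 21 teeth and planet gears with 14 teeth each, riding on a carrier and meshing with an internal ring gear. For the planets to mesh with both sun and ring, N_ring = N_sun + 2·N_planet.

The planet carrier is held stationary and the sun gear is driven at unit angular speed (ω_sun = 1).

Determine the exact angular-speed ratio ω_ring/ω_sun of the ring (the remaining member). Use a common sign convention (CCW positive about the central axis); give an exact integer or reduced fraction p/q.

-3/7

N_ring = 21 + 2·14 = 49
21(ω_s−ω_c) = −49(ω_r−ω_c),  ω_c=0, ω_s=1
ω_r = 0 − (21/49)(1−0) = -3/7
ω_r/ω_s = -3/7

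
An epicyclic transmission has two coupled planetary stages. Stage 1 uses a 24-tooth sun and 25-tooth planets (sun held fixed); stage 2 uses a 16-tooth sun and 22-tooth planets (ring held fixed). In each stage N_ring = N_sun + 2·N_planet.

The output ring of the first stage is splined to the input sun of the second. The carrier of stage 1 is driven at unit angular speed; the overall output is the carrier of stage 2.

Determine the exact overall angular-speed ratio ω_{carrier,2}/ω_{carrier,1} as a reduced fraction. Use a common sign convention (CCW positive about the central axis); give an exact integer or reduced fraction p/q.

Stage 1: N_ring = 24 + 2·25 = 74
Stage 1: 24(ω_s−ω_c) = −74(ω_r−ω_c),  ω_s=0, ω_c=1
Stage 1: ω_r = 1 − (24/74)(0−1) = 49/37
  ⇒ ω_r¹/ω_c¹ = 49/37
Stage 2: N_ring = 16 + 2·22 = 60
Stage 2: 16(ω_s−ω_c) = −60(ω_r−ω_c),  ω_r=0, ω_s=1
Stage 2: 16(1−ω_c) = −60(0−ω_c)  ⇒  76ω_c = 16  ⇒  ω_c = 4/19
  ⇒ ω_c²/ω_s² = 4/19
Coupling ω_s² = ω_r¹ ⇒ overall = 49/37 × 4/19 = 196/703

196/703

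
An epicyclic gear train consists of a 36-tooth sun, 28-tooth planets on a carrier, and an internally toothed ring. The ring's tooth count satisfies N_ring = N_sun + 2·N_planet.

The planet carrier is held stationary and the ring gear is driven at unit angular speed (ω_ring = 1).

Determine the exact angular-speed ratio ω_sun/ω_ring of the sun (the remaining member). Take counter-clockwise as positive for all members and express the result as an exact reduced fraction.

-23/9

N_ring = 36 + 2·28 = 92
36(ω_s−ω_c) = −92(ω_r−ω_c),  ω_c=0, ω_r=1
ω_s = 0 − (92/36)(1−0) = -23/9
ω_s/ω_r = -23/9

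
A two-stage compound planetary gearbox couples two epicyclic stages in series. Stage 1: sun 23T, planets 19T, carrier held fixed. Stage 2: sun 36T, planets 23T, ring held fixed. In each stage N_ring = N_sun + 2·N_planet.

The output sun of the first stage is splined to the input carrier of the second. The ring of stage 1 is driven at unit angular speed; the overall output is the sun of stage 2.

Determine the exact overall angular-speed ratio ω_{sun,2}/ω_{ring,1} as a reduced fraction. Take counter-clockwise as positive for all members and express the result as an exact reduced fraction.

-3599/414

Stage 1: N_ring = 23 + 2·19 = 61
Stage 1: 23(ω_s−ω_c) = −61(ω_r−ω_c),  ω_c=0, ω_r=1
Stage 1: ω_s = 0 − (61/23)(1−0) = -61/23
  ⇒ ω_s¹/ω_r¹ = -61/23
Stage 2: N_ring = 36 + 2·23 = 82
Stage 2: 36(ω_s−ω_c) = −82(ω_r−ω_c),  ω_r=0, ω_c=1
Stage 2: ω_s = 1 − (82/36)(0−1) = 59/18
  ⇒ ω_s²/ω_c² = 59/18
Coupling ω_c² = ω_s¹ ⇒ overall = -61/23 × 59/18 = -3599/414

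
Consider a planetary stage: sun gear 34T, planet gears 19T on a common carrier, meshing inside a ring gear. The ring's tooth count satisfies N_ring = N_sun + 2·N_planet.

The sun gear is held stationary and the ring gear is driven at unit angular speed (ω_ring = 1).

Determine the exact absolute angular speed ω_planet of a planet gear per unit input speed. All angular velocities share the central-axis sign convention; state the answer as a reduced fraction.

N_ring = 34 + 2·19 = 72
34(ω_s−ω_c) = −72(ω_r−ω_c),  ω_s=0, ω_r=1
34(0−ω_c) = −72(1−ω_c)  ⇒  106ω_c = 72  ⇒  ω_c = 36/53
sun–planet: 34·(0−36/53) = −19·(ω_p−ω_c)  ⇒  ω_p−ω_c = −(34/19)·(-36/53) = 1224/1007
ω_p = 36/53 + 1224/1007 = 36/19

36/19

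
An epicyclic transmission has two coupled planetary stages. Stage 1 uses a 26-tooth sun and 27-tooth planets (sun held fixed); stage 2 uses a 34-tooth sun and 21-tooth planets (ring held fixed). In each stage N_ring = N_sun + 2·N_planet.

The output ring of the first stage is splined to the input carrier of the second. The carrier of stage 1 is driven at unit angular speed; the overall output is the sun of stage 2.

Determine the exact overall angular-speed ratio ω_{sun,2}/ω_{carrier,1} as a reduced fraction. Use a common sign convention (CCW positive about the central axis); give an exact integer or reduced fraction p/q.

583/136

Stage 1: N_ring = 26 + 2·27 = 80
Stage 1: 26(ω_s−ω_c) = −80(ω_r−ω_c),  ω_s=0, ω_c=1
Stage 1: ω_r = 1 − (26/80)(0−1) = 53/40
  ⇒ ω_r¹/ω_c¹ = 53/40
Stage 2: N_ring = 34 + 2·21 = 76
Stage 2: 34(ω_s−ω_c) = −76(ω_r−ω_c),  ω_r=0, ω_c=1
Stage 2: ω_s = 1 − (76/34)(0−1) = 55/17
  ⇒ ω_s²/ω_c² = 55/17
Coupling ω_c² = ω_r¹ ⇒ overall = 53/40 × 55/17 = 583/136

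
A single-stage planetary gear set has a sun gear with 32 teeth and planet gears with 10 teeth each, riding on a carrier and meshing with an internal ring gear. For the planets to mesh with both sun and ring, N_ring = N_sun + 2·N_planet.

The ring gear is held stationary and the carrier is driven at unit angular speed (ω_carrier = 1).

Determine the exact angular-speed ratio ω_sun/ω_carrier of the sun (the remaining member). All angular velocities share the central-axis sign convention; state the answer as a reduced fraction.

21/8

N_ring = 32 + 2·10 = 52
32(ω_s−ω_c) = −52(ω_r−ω_c),  ω_r=0, ω_c=1
ω_s = 1 − (52/32)(0−1) = 21/8
ω_s/ω_c = 21/8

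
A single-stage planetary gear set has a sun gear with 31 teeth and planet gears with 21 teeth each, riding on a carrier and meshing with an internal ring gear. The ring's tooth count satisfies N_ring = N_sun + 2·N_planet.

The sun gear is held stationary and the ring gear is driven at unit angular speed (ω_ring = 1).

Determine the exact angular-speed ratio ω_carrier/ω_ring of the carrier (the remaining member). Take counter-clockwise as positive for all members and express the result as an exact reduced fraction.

73/104

N_ring = 31 + 2·21 = 73
31(ω_s−ω_c) = −73(ω_r−ω_c),  ω_s=0, ω_r=1
31(0−ω_c) = −73(1−ω_c)  ⇒  104ω_c = 73  ⇒  ω_c = 73/104
ω_c/ω_r = 73/104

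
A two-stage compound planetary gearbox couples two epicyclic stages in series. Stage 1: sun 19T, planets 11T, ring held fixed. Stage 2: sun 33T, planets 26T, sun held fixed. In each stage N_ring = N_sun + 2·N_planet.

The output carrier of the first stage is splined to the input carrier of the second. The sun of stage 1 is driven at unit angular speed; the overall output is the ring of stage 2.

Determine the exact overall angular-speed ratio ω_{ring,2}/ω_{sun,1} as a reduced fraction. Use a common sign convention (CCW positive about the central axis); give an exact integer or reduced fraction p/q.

Stage 1: N_ring = 19 + 2·11 = 41
Stage 1: 19(ω_s−ω_c) = −41(ω_r−ω_c),  ω_r=0, ω_s=1
Stage 1: 19(1−ω_c) = −41(0−ω_c)  ⇒  60ω_c = 19  ⇒  ω_c = 19/60
  ⇒ ω_c¹/ω_s¹ = 19/60
Stage 2: N_ring = 33 + 2·26 = 85
Stage 2: 33(ω_s−ω_c) = −85(ω_r−ω_c),  ω_s=0, ω_c=1
Stage 2: ω_r = 1 − (33/85)(0−1) = 118/85
  ⇒ ω_r²/ω_c² = 118/85
Coupling ω_c² = ω_c¹ ⇒ overall = 19/60 × 118/85 = 1121/2550

1121/2550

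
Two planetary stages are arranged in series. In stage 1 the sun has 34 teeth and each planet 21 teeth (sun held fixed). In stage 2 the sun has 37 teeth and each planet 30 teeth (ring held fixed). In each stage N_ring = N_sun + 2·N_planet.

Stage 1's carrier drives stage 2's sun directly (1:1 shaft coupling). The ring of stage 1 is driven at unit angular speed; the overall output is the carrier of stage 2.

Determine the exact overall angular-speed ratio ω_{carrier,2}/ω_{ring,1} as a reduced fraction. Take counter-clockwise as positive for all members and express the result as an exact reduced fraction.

703/3685

Stage 1: N_ring = 34 + 2·21 = 76
Stage 1: 34(ω_s−ω_c) = −76(ω_r−ω_c),  ω_s=0, ω_r=1
Stage 1: 34(0−ω_c) = −76(1−ω_c)  ⇒  110ω_c = 76  ⇒  ω_c = 38/55
  ⇒ ω_c¹/ω_r¹ = 38/55
Stage 2: N_ring = 37 + 2·30 = 97
Stage 2: 37(ω_s−ω_c) = −97(ω_r−ω_c),  ω_r=0, ω_s=1
Stage 2: 37(1−ω_c) = −97(0−ω_c)  ⇒  134ω_c = 37  ⇒  ω_c = 37/134
  ⇒ ω_c²/ω_s² = 37/134
Coupling ω_s² = ω_c¹ ⇒ overall = 38/55 × 37/134 = 703/3685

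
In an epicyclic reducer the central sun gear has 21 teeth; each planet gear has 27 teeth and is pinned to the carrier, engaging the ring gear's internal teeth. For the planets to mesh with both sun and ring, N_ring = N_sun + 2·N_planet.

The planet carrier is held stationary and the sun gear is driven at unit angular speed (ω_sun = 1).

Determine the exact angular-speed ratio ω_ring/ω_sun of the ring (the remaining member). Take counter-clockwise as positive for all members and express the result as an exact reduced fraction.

N_ring = 21 + 2·27 = 75
21(ω_s−ω_c) = −75(ω_r−ω_c),  ω_c=0, ω_s=1
ω_r = 0 − (21/75)(1−0) = -7/25
ω_r/ω_s = -7/25

-7/25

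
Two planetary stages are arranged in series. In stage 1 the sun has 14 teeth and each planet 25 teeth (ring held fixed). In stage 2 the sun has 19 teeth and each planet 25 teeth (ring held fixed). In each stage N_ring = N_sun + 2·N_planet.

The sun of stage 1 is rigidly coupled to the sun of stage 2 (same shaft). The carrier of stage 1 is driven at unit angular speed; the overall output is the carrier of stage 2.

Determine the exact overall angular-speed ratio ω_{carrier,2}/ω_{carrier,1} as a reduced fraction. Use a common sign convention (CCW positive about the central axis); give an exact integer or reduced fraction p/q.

741/616

Stage 1: N_ring = 14 + 2·25 = 64
Stage 1: 14(ω_s−ω_c) = −64(ω_r−ω_c),  ω_r=0, ω_c=1
Stage 1: ω_s = 1 − (64/14)(0−1) = 39/7
  ⇒ ω_s¹/ω_c¹ = 39/7
Stage 2: N_ring = 19 + 2·25 = 69
Stage 2: 19(ω_s−ω_c) = −69(ω_r−ω_c),  ω_r=0, ω_s=1
Stage 2: 19(1−ω_c) = −69(0−ω_c)  ⇒  88ω_c = 19  ⇒  ω_c = 19/88
  ⇒ ω_c²/ω_s² = 19/88
Coupling ω_s² = ω_s¹ ⇒ overall = 39/7 × 19/88 = 741/616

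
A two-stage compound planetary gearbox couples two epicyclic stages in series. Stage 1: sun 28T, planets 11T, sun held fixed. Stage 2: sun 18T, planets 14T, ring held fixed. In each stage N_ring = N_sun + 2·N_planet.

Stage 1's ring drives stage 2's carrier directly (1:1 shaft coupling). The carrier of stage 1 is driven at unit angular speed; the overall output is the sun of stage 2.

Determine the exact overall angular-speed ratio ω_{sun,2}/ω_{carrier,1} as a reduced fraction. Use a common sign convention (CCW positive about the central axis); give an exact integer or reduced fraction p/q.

Stage 1: N_ring = 28 + 2·11 = 50
Stage 1: 28(ω_s−ω_c) = −50(ω_r−ω_c),  ω_s=0, ω_c=1
Stage 1: ω_r = 1 − (28/50)(0−1) = 39/25
  ⇒ ω_r¹/ω_c¹ = 39/25
Stage 2: N_ring = 18 + 2·14 = 46
Stage 2: 18(ω_s−ω_c) = −46(ω_r−ω_c),  ω_r=0, ω_c=1
Stage 2: ω_s = 1 − (46/18)(0−1) = 32/9
  ⇒ ω_s²/ω_c² = 32/9
Coupling ω_c² = ω_r¹ ⇒ overall = 39/25 × 32/9 = 416/75

416/75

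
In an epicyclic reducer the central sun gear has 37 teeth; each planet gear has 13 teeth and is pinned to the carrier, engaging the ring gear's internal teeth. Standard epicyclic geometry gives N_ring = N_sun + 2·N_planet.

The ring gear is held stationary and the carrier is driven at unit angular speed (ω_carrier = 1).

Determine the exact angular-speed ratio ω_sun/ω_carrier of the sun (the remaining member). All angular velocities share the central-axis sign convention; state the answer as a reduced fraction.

100/37

N_ring = 37 + 2·13 = 63
37(ω_s−ω_c) = −63(ω_r−ω_c),  ω_r=0, ω_c=1
ω_s = 1 − (63/37)(0−1) = 100/37
ω_s/ω_c = 100/37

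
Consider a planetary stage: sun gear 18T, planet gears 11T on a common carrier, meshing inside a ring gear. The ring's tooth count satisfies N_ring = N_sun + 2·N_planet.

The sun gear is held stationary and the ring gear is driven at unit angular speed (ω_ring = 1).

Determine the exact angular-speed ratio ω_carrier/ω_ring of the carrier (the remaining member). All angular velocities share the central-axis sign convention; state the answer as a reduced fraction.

20/29

N_ring = 18 + 2·11 = 40
18(ω_s−ω_c) = −40(ω_r−ω_c),  ω_s=0, ω_r=1
18(0−ω_c) = −40(1−ω_c)  ⇒  58ω_c = 40  ⇒  ω_c = 20/29
ω_c/ω_r = 20/29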